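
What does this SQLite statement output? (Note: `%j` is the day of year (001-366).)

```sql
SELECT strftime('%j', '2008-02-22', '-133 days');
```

First apply '-133 days': 2008-02-22 → 2007-10-12.
Day-of-year for 2007-10-12: days since 2007-01-01 inclusive = 285, zero-padded to 285.

285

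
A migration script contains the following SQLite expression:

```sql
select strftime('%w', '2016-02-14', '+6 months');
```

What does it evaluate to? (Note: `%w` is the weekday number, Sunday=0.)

First apply '+6 months': 2016-02-14 → 2016-08-14.
2016-08-14 is a Sunday; with Sunday=0 that is 0.

0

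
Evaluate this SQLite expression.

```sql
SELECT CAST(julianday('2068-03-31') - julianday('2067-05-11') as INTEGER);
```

325

20 days remain in May 2067 after the 11th (31 − 11).
Full months from June 2067 through February 2068 contribute their day counts.
Then 31 days into March 2068.
Total: 20 + 30 + 31 + 31 + 30 + 31 + 30 + 31 + 31 + 29 + 31 = 325.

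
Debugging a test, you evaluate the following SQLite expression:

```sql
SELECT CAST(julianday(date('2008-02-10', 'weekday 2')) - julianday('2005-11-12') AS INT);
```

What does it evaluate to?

`weekday 2` advances to the next Tuesday; 2008-02-10 is a Sunday, so it moves forward to 2008-02-12.
18 days remain in November 2005 after the 12th (30 − 12).
Full months from December 2005 through January 2008 contribute their day counts.
Then 12 days into February 2008.
Total: 18 + 31 + 31 + 28 + 31 + 30 + 31 + 30 + 31 + 31 + 30 + 31 + 30 + 31 + 31 + 28 + 31 + 30 + 31 + 30 + 31 + 31 + 30 + 31 + 30 + 31 + 31 + 12 = 822.

822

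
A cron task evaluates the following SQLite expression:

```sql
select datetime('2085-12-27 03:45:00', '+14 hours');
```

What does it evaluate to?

2085-12-27 17:45:00

+14 hours from 2085-12-27 03:45:00 is 2085-12-27 17:45:00.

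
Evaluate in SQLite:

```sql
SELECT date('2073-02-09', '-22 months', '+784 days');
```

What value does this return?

Adding -22 months to 2073-02-09 gives 2071-04-09.
Applying '+784 days' to 2071-04-09: counting 784 days forward gives 2073-06-01.

2073-06-01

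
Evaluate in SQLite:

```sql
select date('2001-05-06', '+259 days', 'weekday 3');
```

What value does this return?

Applying '+259 days' to 2001-05-06: counting 259 days forward gives 2002-01-20.
`weekday 3` advances to the next Wednesday; 2002-01-20 is a Sunday, so it moves forward to 2002-01-23.

2002-01-23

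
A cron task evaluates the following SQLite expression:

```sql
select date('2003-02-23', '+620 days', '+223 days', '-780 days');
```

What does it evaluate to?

Applying '+620 days' to 2003-02-23: counting 620 days forward gives 2004-11-04.
Applying '+223 days' to 2004-11-04: counting 223 days forward gives 2005-06-15.
Applying '-780 days' to 2005-06-15: counting 780 days back gives 2003-04-27.

2003-04-27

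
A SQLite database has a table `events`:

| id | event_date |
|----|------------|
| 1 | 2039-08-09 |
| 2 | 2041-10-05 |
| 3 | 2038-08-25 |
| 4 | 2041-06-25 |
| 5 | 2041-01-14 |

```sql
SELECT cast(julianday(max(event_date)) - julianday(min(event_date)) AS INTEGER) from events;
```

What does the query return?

MIN = 2038-08-25, MAX = 2041-10-05.
6 days remain in August 2038 after the 25th (31 − 25).
Full months from September 2038 through September 2041 contribute their day counts.
Then 5 days into October 2041.
Total: 6 + 30 + 31 + 30 + 31 + 31 + 28 + 31 + 30 + 31 + 30 + 31 + 31 + 30 + 31 + 30 + 31 + 31 + 29 + 31 + 30 + 31 + 30 + 31 + 31 + 30 + 31 + 30 + 31 + 31 + 28 + 31 + 30 + 31 + 30 + 31 + 31 + 30 + 5 = 1137.

1137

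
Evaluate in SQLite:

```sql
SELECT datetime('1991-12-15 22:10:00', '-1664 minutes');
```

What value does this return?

1664 minutes = 27h 44m; -1664 minutes from 1991-12-15 22:10:00 is 1991-12-14 18:26:00 (crosses midnight).

1991-12-14 18:26:00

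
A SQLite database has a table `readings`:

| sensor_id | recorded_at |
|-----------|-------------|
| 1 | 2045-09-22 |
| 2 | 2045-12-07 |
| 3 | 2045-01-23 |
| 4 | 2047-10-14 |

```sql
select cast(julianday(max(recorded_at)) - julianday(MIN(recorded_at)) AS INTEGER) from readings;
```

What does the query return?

MIN = 2045-01-23, MAX = 2047-10-14.
8 days remain in January 2045 after the 23rd (31 − 23).
Full months from February 2045 through September 2047 contribute their day counts.
Then 14 days into October 2047.
Total: 8 + 28 + 31 + 30 + 31 + 30 + 31 + 31 + 30 + 31 + 30 + 31 + 31 + 28 + 31 + 30 + 31 + 30 + 31 + 31 + 30 + 31 + 30 + 31 + 31 + 28 + 31 + 30 + 31 + 30 + 31 + 31 + 30 + 14 = 994.

994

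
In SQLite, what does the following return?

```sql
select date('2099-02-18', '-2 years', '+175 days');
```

Adding -2 years to 2099-02-18 gives 2097-02-18.
Applying '+175 days' to 2097-02-18: counting 175 days forward gives 2097-08-12.

2097-08-12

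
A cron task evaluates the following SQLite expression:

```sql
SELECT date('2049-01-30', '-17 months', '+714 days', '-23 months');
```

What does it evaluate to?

Adding -17 months to 2049-01-30 gives 2047-08-30.
Applying '+714 days' to 2047-08-30: counting 714 days forward gives 2049-08-13.
Adding -23 months to 2049-08-13 gives 2047-09-13.

2047-09-13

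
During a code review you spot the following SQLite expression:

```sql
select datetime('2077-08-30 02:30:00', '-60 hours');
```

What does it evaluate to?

-60 hours from 2077-08-30 02:30:00 is 2077-08-27 14:30:00 (crosses midnight).

2077-08-27 14:30:00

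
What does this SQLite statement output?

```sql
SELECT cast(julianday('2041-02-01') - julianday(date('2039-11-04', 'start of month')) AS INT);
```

`start of month` rewinds 2039-11-04 to 2039-11-01.
29 days remain in November 2039 after the 1st (30 − 1).
Full months from December 2039 through January 2041 contribute their day counts.
Then 1 day into February 2041.
Total: 29 + 31 + 31 + 29 + 31 + 30 + 31 + 30 + 31 + 31 + 30 + 31 + 30 + 31 + 31 + 1 = 458.

458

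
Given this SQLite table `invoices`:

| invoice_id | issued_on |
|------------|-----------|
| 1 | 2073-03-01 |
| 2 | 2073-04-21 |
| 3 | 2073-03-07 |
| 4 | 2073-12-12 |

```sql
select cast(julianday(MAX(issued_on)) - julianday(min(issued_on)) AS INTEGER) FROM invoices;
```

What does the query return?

MIN = 2073-03-01, MAX = 2073-12-12.
30 days remain in March 2073 after the 1st (31 − 1).
Full months from April 2073 through November 2073 contribute their day counts.
Then 12 days into December 2073.
Total: 30 + 30 + 31 + 30 + 31 + 31 + 30 + 31 + 30 + 12 = 286.

286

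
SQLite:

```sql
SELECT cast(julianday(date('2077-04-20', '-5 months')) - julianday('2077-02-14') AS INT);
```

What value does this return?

-86

Adding -5 months to 2077-04-20 gives 2076-11-20.
10 days remain in November 2076 after the 20th (30 − 20).
December 2076: 31 days.
January 2077: 31 days.
Then 14 days into February 2077.
Total: 10 + 31 + 31 + 14 = 86.
The subtraction is earlier − later, so the result is −86 → -86.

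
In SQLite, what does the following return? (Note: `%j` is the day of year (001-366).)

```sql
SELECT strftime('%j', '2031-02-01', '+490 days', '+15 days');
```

First apply '+490 days', '+15 days': 2031-02-01 → 2032-06-20.
Day-of-year for 2032-06-20: days since 2032-01-01 inclusive = 172, zero-padded to 172.

172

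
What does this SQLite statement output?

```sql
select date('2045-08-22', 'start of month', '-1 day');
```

2045-07-31

`start of month` rewinds 2045-08-22 to 2045-08-01.
Going back 1 day from 2045-08-01 reaches 2045-07-31 (last day of July, 31 days).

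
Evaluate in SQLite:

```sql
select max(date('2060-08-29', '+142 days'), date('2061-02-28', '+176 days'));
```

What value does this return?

2061-08-23

date('2060-08-29', '+142 days') → 2061-01-18.
date('2061-02-28', '+176 days') → 2061-08-23.
Later of the two is 2061-08-23.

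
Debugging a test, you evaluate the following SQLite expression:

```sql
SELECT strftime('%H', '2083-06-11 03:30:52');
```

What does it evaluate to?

`%H` extracts the 2-digit hour (00-23): 03.

03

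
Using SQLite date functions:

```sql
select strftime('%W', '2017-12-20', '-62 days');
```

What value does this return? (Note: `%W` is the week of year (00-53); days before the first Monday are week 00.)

42

First apply '-62 days': 2017-12-20 → 2017-10-19.
2017-10-19 is a Thursday. SQLite's %W counts Mondays since the year started; the result is 42.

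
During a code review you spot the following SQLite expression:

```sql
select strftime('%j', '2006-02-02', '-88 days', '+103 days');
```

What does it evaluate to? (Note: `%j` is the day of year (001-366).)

First apply '-88 days', '+103 days': 2006-02-02 → 2006-02-17.
Day-of-year for 2006-02-17: days since 2006-01-01 inclusive = 48, zero-padded to 048.

048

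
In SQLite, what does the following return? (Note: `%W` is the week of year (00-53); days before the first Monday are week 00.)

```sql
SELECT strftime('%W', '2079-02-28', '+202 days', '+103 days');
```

52

First apply '+202 days', '+103 days': 2079-02-28 → 2079-12-30.
2079-12-30 is a Saturday. SQLite's %W counts Mondays since the year started; the result is 52.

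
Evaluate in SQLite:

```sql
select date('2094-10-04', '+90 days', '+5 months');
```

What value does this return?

Applying '+90 days' to 2094-10-04: counting 90 days forward gives 2095-01-02.
Adding +5 months to 2095-01-02 gives 2095-06-02.

2095-06-02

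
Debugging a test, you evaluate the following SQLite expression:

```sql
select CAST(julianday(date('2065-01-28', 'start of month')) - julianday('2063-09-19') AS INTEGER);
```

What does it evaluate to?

`start of month` rewinds 2065-01-28 to 2065-01-01.
11 days remain in September 2063 after the 19th (30 − 19).
Full months from October 2063 through December 2064 contribute their day counts.
Then 1 day into January 2065.
Total: 11 + 31 + 30 + 31 + 31 + 29 + 31 + 30 + 31 + 30 + 31 + 31 + 30 + 31 + 30 + 31 + 1 = 470.

470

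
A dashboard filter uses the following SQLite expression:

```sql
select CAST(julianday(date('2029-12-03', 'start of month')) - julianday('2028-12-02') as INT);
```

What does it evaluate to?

364

`start of month` rewinds 2029-12-03 to 2029-12-01.
29 days remain in December 2028 after the 2nd (31 − 2).
Full months from January 2029 through November 2029 contribute their day counts.
Then 1 day into December 2029.
Total: 29 + 31 + 28 + 31 + 30 + 31 + 30 + 31 + 31 + 30 + 31 + 30 + 1 = 364.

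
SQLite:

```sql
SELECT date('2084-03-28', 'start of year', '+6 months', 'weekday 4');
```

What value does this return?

2084-07-06

`start of year` rewinds 2084-03-28 to 2084-01-01.
Adding +6 months to 2084-01-01 gives 2084-07-01.
`weekday 4` advances to the next Thursday; 2084-07-01 is a Saturday, so it moves forward to 2084-07-06.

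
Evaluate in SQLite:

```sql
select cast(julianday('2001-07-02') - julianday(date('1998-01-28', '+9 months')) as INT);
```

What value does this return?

978

Adding +9 months to 1998-01-28 gives 1998-10-28.
3 days remain in October 1998 after the 28th (31 − 28).
Full months from November 1998 through June 2001 contribute their day counts.
Then 2 days into July 2001.
Total: 3 + 30 + 31 + 31 + 28 + 31 + 30 + 31 + 30 + 31 + 31 + 30 + 31 + 30 + 31 + 31 + 29 + 31 + 30 + 31 + 30 + 31 + 31 + 30 + 31 + 30 + 31 + 31 + 28 + 31 + 30 + 31 + 30 + 2 = 978.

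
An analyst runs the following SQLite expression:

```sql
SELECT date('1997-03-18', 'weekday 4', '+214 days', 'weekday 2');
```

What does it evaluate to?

1997-10-21

`weekday 4` advances to the next Thursday; 1997-03-18 is a Tuesday, so it moves forward to 1997-03-20.
Applying '+214 days' to 1997-03-20: counting 214 days forward gives 1997-10-20.
`weekday 2` advances to the next Tuesday; 1997-10-20 is a Monday, so it moves forward to 1997-10-21.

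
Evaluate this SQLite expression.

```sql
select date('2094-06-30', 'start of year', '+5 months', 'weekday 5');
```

2094-06-04

`start of year` rewinds 2094-06-30 to 2094-01-01.
Adding +5 months to 2094-01-01 gives 2094-06-01.
`weekday 5` advances to the next Friday; 2094-06-01 is a Tuesday, so it moves forward to 2094-06-04.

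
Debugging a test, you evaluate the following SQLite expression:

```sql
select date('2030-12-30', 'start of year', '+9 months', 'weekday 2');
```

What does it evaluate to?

`start of year` rewinds 2030-12-30 to 2030-01-01.
Adding +9 months to 2030-01-01 gives 2030-10-01.
`weekday 2` advances to the next Tuesday; 2030-10-01 is already a Tuesday, so it stays at 2030-10-01.

2030-10-01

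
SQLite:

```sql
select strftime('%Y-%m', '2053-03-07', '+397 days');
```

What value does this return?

2054-04

First apply '+397 days': 2053-03-07 → 2054-04-08.
`%Y-%m` extracts the year-month: 2054-04.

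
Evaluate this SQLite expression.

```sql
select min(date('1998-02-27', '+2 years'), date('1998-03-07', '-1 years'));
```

date('1998-02-27', '+2 years') → 2000-02-27.
date('1998-03-07', '-1 years') → 1997-03-07.
Earlier of the two is 1997-03-07.

1997-03-07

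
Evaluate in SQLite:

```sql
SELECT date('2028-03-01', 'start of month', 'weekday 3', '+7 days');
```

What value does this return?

2028-03-08

`start of month` rewinds 2028-03-01 to 2028-03-01.
`weekday 3` advances to the next Wednesday; 2028-03-01 is already a Wednesday, so it stays at 2028-03-01.
Advancing 7 more days within March lands on 2028-03-08.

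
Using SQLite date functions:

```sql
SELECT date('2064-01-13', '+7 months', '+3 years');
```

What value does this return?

Adding +7 months to 2064-01-13 gives 2064-08-13.
Adding +3 years to 2064-08-13 gives 2067-08-13.

2067-08-13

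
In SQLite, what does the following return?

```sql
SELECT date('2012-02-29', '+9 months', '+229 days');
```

Adding +9 months to 2012-02-29 gives 2012-11-29.
Applying '+229 days' to 2012-11-29: counting 229 days forward gives 2013-07-16.

2013-07-16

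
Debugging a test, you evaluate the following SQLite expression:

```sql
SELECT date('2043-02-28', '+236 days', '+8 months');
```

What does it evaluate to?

2044-06-22

Applying '+236 days' to 2043-02-28: counting 236 days forward gives 2043-10-22.
Adding +8 months to 2043-10-22 gives 2044-06-22.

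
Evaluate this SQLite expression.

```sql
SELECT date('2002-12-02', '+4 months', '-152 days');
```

2002-11-01

Adding +4 months to 2002-12-02 gives 2003-04-02.
Applying '-152 days' to 2003-04-02: counting 152 days back gives 2002-11-01.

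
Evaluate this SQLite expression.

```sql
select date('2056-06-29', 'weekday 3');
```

`weekday 3` advances to the next Wednesday; 2056-06-29 is a Thursday, so it moves forward to 2056-07-05.

2056-07-05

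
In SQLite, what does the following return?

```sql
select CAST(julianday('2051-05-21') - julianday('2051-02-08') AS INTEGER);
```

102

20 days remain in February 2051 after the 8th (28 − 8).
March 2051: 31 days.
April 2051: 30 days.
Then 21 days into May 2051.
Total: 20 + 31 + 30 + 21 = 102.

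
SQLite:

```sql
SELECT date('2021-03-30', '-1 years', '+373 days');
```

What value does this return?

Adding -1 year to 2021-03-30 gives 2020-03-30.
Applying '+373 days' to 2020-03-30: counting 373 days forward gives 2021-04-07.

2021-04-07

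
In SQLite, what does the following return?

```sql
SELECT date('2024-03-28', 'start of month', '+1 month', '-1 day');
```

`start of month` rewinds 2024-03-28 to 2024-03-01.
Adding +1 month to 2024-03-01 gives 2024-04-01.
Going back 1 day from 2024-04-01 reaches 2024-03-31 (last day of March, 31 days).

2024-03-31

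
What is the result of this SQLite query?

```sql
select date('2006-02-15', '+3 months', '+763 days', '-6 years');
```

2002-06-16

Adding +3 months to 2006-02-15 gives 2006-05-15.
Applying '+763 days' to 2006-05-15: counting 763 days forward gives 2008-06-16.
Adding -6 years to 2008-06-16 gives 2002-06-16.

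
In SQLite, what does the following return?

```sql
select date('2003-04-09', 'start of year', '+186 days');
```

`start of year` rewinds 2003-04-09 to 2003-01-01.
Applying '+186 days' to 2003-01-01: counting 186 days forward gives 2003-07-06.

2003-07-06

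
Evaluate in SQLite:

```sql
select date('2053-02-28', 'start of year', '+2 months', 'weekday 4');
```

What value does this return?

2053-03-06

`start of year` rewinds 2053-02-28 to 2053-01-01.
Adding +2 months to 2053-01-01 gives 2053-03-01.
`weekday 4` advances to the next Thursday; 2053-03-01 is a Saturday, so it moves forward to 2053-03-06.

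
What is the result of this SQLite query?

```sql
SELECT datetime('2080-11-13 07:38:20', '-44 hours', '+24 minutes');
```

2080-11-11 12:02:20

-44 hours from 2080-11-13 07:38:20 is 2080-11-11 11:38:20 (crosses midnight).
+24 minutes from 2080-11-11 11:38:20 is 2080-11-11 12:02:20.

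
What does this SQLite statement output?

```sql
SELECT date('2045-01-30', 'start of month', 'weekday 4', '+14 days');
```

`start of month` rewinds 2045-01-30 to 2045-01-01.
`weekday 4` advances to the next Thursday; 2045-01-01 is a Sunday, so it moves forward to 2045-01-05.
Advancing 14 more days within January lands on 2045-01-19.

2045-01-19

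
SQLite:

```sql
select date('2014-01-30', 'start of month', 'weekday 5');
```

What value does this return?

2014-01-03

`start of month` rewinds 2014-01-30 to 2014-01-01.
`weekday 5` advances to the next Friday; 2014-01-01 is a Wednesday, so it moves forward to 2014-01-03.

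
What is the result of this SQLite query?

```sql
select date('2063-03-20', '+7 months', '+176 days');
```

2064-04-13

Adding +7 months to 2063-03-20 gives 2063-10-20.
Applying '+176 days' to 2063-10-20: counting 176 days forward gives 2064-04-13.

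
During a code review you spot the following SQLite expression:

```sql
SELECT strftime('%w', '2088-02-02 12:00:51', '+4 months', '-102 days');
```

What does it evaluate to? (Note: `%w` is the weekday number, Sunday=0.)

First apply '+4 months', '-102 days': 2088-02-02 12:00:51 → 2088-02-21 12:00:51.
2088-02-21 is a Saturday; with Sunday=0 that is 6.

6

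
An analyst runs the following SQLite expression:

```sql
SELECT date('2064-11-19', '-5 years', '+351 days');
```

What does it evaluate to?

2060-11-04

Adding -5 years to 2064-11-19 gives 2059-11-19.
Applying '+351 days' to 2059-11-19: counting 351 days forward gives 2060-11-04.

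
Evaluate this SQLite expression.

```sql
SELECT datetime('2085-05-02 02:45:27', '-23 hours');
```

2085-05-01 03:45:27

-23 hours from 2085-05-02 02:45:27 is 2085-05-01 03:45:27 (crosses midnight).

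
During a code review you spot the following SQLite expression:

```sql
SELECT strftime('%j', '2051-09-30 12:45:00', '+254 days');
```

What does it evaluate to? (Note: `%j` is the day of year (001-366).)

First apply '+254 days': 2051-09-30 12:45:00 → 2052-06-10 12:45:00.
Day-of-year for 2052-06-10: days since 2052-01-01 inclusive = 162, zero-padded to 162.

162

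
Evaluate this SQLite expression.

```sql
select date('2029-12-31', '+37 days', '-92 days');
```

2029-11-06

December 2029 has 31 days; 0 remain after the 31st, so 1 days reach 2030-01-01.
January 2030 has 31 days; 30 remain after the 1st, so 31 days reach 2030-02-01.
Advancing 5 more days within February lands on 2030-02-06.
Applying '-92 days' to 2030-02-06: counting 92 days back gives 2029-11-06.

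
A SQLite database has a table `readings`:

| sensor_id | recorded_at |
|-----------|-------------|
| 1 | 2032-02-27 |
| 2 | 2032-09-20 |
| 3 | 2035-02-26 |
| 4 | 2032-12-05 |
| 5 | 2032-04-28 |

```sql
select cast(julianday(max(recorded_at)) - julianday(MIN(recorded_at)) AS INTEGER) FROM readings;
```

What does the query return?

1095

MIN = 2032-02-27, MAX = 2035-02-26.
2 days remain in February 2032 after the 27th (29 − 27).
Full months from March 2032 through January 2035 contribute their day counts.
Then 26 days into February 2035.
Total: 2 + 31 + 30 + 31 + 30 + 31 + 31 + 30 + 31 + 30 + 31 + 31 + 28 + 31 + 30 + 31 + 30 + 31 + 31 + 30 + 31 + 30 + 31 + 31 + 28 + 31 + 30 + 31 + 30 + 31 + 31 + 30 + 31 + 30 + 31 + 31 + 26 = 1095.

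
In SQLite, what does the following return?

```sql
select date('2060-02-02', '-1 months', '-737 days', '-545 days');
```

Adding -1 month to 2060-02-02 gives 2060-01-02.
Applying '-737 days' to 2060-01-02: counting 737 days back gives 2057-12-26.
Applying '-545 days' to 2057-12-26: counting 545 days back gives 2056-06-29.

2056-06-29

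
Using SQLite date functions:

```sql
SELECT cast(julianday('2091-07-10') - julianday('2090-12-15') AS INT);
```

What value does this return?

16 days remain in December 2090 after the 15th (31 − 15).
Full months from January 2091 through June 2091 contribute their day counts.
Then 10 days into July 2091.
Total: 16 + 31 + 28 + 31 + 30 + 31 + 30 + 10 = 207.

207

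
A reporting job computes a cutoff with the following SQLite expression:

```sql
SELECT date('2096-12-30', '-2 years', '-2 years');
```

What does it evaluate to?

2092-12-30

Adding -2 years to 2096-12-30 gives 2094-12-30.
Adding -2 years to 2094-12-30 gives 2092-12-30.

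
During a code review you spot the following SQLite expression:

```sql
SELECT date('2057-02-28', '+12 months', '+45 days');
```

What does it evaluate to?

Adding +12 months to 2057-02-28 gives 2058-02-28.
Applying '+45 days' to 2058-02-28: counting 45 days forward gives 2058-04-14.

2058-04-14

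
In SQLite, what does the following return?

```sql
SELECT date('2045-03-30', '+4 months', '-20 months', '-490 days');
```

2042-07-28

Adding +4 months to 2045-03-30 gives 2045-07-30.
Adding -20 months to 2045-07-30 gives 2043-11-30.
Applying '-490 days' to 2043-11-30: counting 490 days back gives 2042-07-28.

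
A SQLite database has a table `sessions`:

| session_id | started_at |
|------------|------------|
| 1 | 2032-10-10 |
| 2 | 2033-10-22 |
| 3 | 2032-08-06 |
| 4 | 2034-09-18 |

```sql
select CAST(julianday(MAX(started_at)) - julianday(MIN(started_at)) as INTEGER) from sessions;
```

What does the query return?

MIN = 2032-08-06, MAX = 2034-09-18.
25 days remain in August 2032 after the 6th (31 − 6).
Full months from September 2032 through August 2034 contribute their day counts.
Then 18 days into September 2034.
Total: 25 + 30 + 31 + 30 + 31 + 31 + 28 + 31 + 30 + 31 + 30 + 31 + 31 + 30 + 31 + 30 + 31 + 31 + 28 + 31 + 30 + 31 + 30 + 31 + 31 + 18 = 773.

773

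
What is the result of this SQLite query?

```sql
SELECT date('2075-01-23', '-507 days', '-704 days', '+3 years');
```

Applying '-507 days' to 2075-01-23: counting 507 days back gives 2073-09-03.
Applying '-704 days' to 2073-09-03: counting 704 days back gives 2071-09-30.
Adding +3 years to 2071-09-30 gives 2074-09-30.

2074-09-30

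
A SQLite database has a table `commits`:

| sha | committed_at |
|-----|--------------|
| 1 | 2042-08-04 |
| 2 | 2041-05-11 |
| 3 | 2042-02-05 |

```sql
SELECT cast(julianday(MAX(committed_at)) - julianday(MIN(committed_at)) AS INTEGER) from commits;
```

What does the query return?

450

MIN = 2041-05-11, MAX = 2042-08-04.
20 days remain in May 2041 after the 11th (31 − 11).
Full months from June 2041 through July 2042 contribute their day counts.
Then 4 days into August 2042.
Total: 20 + 30 + 31 + 31 + 30 + 31 + 30 + 31 + 31 + 28 + 31 + 30 + 31 + 30 + 31 + 4 = 450.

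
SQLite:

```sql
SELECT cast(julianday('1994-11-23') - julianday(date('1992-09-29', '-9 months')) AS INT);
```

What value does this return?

Adding -9 months to 1992-09-29 gives 1991-12-29.
2 days remain in December 1991 after the 29th (31 − 29).
Full months from January 1992 through October 1994 contribute their day counts.
Then 23 days into November 1994.
Total: 2 + 31 + 29 + 31 + 30 + 31 + 30 + 31 + 31 + 30 + 31 + 30 + 31 + 31 + 28 + 31 + 30 + 31 + 30 + 31 + 31 + 30 + 31 + 30 + 31 + 31 + 28 + 31 + 30 + 31 + 30 + 31 + 31 + 30 + 31 + 23 = 1060.

1060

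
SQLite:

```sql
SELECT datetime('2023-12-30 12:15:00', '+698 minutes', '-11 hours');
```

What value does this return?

2023-12-30 12:53:00

698 minutes = 11h 38m; +698 minutes from 2023-12-30 12:15:00 is 2023-12-30 23:53:00.
-11 hours from 2023-12-30 23:53:00 is 2023-12-30 12:53:00.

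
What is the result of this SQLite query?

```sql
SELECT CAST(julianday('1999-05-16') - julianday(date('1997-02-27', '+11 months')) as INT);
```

Adding +11 months to 1997-02-27 gives 1998-01-27.
4 days remain in January 1998 after the 27th (31 − 27).
Full months from February 1998 through April 1999 contribute their day counts.
Then 16 days into May 1999.
Total: 4 + 28 + 31 + 30 + 31 + 30 + 31 + 31 + 30 + 31 + 30 + 31 + 31 + 28 + 31 + 30 + 16 = 474.

474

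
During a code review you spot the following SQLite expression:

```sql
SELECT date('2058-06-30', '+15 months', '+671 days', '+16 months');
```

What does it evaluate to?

2062-12-01

Adding +15 months to 2058-06-30 gives 2059-09-30.
Applying '+671 days' to 2059-09-30: counting 671 days forward gives 2061-08-01.
Adding +16 months to 2061-08-01 gives 2062-12-01.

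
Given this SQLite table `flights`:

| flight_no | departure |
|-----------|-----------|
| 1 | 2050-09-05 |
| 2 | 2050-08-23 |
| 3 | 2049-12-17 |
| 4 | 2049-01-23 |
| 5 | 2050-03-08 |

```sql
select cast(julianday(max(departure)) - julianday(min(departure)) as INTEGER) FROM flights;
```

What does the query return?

MIN = 2049-01-23, MAX = 2050-09-05.
8 days remain in January 2049 after the 23rd (31 − 23).
Full months from February 2049 through August 2050 contribute their day counts.
Then 5 days into September 2050.
Total: 8 + 28 + 31 + 30 + 31 + 30 + 31 + 31 + 30 + 31 + 30 + 31 + 31 + 28 + 31 + 30 + 31 + 30 + 31 + 31 + 5 = 590.

590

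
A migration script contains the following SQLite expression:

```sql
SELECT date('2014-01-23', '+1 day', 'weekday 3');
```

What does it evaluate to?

Advancing 1 more day within January lands on 2014-01-24.
`weekday 3` advances to the next Wednesday; 2014-01-24 is a Friday, so it moves forward to 2014-01-29.

2014-01-29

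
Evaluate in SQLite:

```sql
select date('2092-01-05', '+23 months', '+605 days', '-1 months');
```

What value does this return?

Adding +23 months to 2092-01-05 gives 2093-12-05.
Applying '+605 days' to 2093-12-05: counting 605 days forward gives 2095-08-02.
Adding -1 month to 2095-08-02 gives 2095-07-02.

2095-07-02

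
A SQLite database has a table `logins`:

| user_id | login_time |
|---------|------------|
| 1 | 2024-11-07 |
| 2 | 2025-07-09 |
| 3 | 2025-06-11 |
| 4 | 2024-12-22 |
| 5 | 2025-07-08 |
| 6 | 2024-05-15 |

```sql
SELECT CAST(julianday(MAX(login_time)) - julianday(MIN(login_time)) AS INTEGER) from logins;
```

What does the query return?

MIN = 2024-05-15, MAX = 2025-07-09.
16 days remain in May 2024 after the 15th (31 − 15).
Full months from June 2024 through June 2025 contribute their day counts.
Then 9 days into July 2025.
Total: 16 + 30 + 31 + 31 + 30 + 31 + 30 + 31 + 31 + 28 + 31 + 30 + 31 + 30 + 9 = 420.

420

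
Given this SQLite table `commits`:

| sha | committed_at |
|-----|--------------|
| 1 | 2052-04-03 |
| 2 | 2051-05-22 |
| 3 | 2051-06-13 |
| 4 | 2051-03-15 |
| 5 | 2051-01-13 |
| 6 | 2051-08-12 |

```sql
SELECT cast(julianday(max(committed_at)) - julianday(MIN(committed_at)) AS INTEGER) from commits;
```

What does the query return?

MIN = 2051-01-13, MAX = 2052-04-03.
18 days remain in January 2051 after the 13th (31 − 13).
Full months from February 2051 through March 2052 contribute their day counts.
Then 3 days into April 2052.
Total: 18 + 28 + 31 + 30 + 31 + 30 + 31 + 31 + 30 + 31 + 30 + 31 + 31 + 29 + 31 + 3 = 446.

446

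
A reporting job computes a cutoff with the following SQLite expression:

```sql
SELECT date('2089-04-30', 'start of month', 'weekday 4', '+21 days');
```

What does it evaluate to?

`start of month` rewinds 2089-04-30 to 2089-04-01.
`weekday 4` advances to the next Thursday; 2089-04-01 is a Friday, so it moves forward to 2089-04-07.
Advancing 21 more days within April lands on 2089-04-28.

2089-04-28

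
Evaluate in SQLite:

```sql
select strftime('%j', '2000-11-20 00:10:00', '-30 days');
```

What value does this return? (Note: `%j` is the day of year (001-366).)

295

First apply '-30 days': 2000-11-20 00:10:00 → 2000-10-21 00:10:00.
Day-of-year for 2000-10-21: days since 2000-01-01 inclusive = 295, zero-padded to 295.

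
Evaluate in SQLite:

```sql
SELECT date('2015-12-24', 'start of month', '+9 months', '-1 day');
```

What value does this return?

2016-08-31

`start of month` rewinds 2015-12-24 to 2015-12-01.
Adding +9 months to 2015-12-01 gives 2016-09-01.
Going back 1 day from 2016-09-01 reaches 2016-08-31 (last day of August, 31 days).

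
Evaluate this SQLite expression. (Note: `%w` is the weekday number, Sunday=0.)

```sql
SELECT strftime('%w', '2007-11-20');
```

2

2007-11-20 is a Tuesday; with Sunday=0 that is 2.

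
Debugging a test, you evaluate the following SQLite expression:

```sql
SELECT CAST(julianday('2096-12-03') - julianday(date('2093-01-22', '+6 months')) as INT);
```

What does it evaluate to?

Adding +6 months to 2093-01-22 gives 2093-07-22.
9 days remain in July 2093 after the 22nd (31 − 22).
Full months from August 2093 through November 2096 contribute their day counts.
Then 3 days into December 2096.
Total: 9 + 31 + 30 + 31 + 30 + 31 + 31 + 28 + 31 + 30 + 31 + 30 + 31 + 31 + 30 + 31 + 30 + 31 + 31 + 28 + 31 + 30 + 31 + 30 + 31 + 31 + 30 + 31 + 30 + 31 + 31 + 29 + 31 + 30 + 31 + 30 + 31 + 31 + 30 + 31 + 30 + 3 = 1230.

1230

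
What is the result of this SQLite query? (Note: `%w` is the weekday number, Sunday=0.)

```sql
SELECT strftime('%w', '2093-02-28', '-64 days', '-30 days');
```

First apply '-64 days', '-30 days': 2093-02-28 → 2092-11-26.
2092-11-26 is a Wednesday; with Sunday=0 that is 3.

3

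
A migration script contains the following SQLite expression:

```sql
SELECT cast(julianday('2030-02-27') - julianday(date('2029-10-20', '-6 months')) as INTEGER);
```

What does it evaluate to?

313

Adding -6 months to 2029-10-20 gives 2029-04-20.
10 days remain in April 2029 after the 20th (30 − 20).
Full months from May 2029 through January 2030 contribute their day counts.
Then 27 days into February 2030.
Total: 10 + 31 + 30 + 31 + 31 + 30 + 31 + 30 + 31 + 31 + 27 = 313.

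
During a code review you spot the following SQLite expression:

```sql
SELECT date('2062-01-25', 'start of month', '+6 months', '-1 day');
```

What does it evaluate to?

`start of month` rewinds 2062-01-25 to 2062-01-01.
Adding +6 months to 2062-01-01 gives 2062-07-01.
Going back 1 day from 2062-07-01 reaches 2062-06-30 (last day of June, 30 days).

2062-06-30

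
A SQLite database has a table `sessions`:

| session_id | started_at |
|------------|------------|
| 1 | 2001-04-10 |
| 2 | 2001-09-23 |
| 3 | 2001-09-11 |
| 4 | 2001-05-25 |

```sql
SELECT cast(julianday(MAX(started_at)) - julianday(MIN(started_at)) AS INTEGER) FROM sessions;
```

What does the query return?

MIN = 2001-04-10, MAX = 2001-09-23.
20 days remain in April 2001 after the 10th (30 − 10).
May 2001: 31 days.
June 2001: 30 days.
July 2001: 31 days.
August 2001: 31 days.
Then 23 days into September 2001.
Total: 20 + 31 + 30 + 31 + 31 + 23 = 166.

166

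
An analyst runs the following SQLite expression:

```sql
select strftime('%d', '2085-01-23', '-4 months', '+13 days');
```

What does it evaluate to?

06

First apply '-4 months', '+13 days': 2085-01-23 → 2084-10-06.
`%d` extracts the 2-digit day of month: 06.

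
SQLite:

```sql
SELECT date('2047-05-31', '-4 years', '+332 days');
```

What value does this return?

2044-04-27

Adding -4 years to 2047-05-31 gives 2043-05-31.
Applying '+332 days' to 2043-05-31: counting 332 days forward gives 2044-04-27.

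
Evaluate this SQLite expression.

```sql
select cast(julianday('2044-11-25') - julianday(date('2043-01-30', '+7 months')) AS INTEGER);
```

Adding +7 months to 2043-01-30 gives 2043-08-30.
1 day remains in August 2043 after the 30th (31 − 30).
Full months from September 2043 through October 2044 contribute their day counts.
Then 25 days into November 2044.
Total: 1 + 30 + 31 + 30 + 31 + 31 + 29 + 31 + 30 + 31 + 30 + 31 + 31 + 30 + 31 + 25 = 453.

453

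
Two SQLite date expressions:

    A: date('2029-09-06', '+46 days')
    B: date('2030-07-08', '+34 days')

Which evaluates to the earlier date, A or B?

A

A = 2029-10-22.
B = 2030-08-11.
A is earlier.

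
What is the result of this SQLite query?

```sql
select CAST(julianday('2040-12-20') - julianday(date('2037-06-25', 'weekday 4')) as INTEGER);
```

1274

`weekday 4` advances to the next Thursday; 2037-06-25 is already a Thursday, so it stays at 2037-06-25.
5 days remain in June 2037 after the 25th (30 − 25).
Full months from July 2037 through November 2040 contribute their day counts.
Then 20 days into December 2040.
Total: 5 + 31 + 31 + 30 + 31 + 30 + 31 + 31 + 28 + 31 + 30 + 31 + 30 + 31 + 31 + 30 + 31 + 30 + 31 + 31 + 28 + 31 + 30 + 31 + 30 + 31 + 31 + 30 + 31 + 30 + 31 + 31 + 29 + 31 + 30 + 31 + 30 + 31 + 31 + 30 + 31 + 30 + 20 = 1274.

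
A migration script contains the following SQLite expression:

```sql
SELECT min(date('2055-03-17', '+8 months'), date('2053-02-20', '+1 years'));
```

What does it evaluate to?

date('2055-03-17', '+8 months') → 2055-11-17.
date('2053-02-20', '+1 years') → 2054-02-20.
Earlier of the two is 2054-02-20.

2054-02-20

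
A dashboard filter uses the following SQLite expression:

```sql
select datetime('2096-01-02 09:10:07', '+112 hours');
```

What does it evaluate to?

+112 hours from 2096-01-02 09:10:07 is 2096-01-07 01:10:07 (crosses midnight).

2096-01-07 01:10:07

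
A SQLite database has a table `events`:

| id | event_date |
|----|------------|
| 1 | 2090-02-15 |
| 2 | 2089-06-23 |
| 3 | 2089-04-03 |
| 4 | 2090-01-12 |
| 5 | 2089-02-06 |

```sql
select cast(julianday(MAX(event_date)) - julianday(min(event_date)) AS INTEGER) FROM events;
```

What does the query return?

374

MIN = 2089-02-06, MAX = 2090-02-15.
22 days remain in February 2089 after the 6th (28 − 6).
Full months from March 2089 through January 2090 contribute their day counts.
Then 15 days into February 2090.
Total: 22 + 31 + 30 + 31 + 30 + 31 + 31 + 30 + 31 + 30 + 31 + 31 + 15 = 374.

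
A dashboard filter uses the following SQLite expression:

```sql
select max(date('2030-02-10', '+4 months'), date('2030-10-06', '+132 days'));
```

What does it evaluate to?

2031-02-15

date('2030-02-10', '+4 months') → 2030-06-10.
date('2030-10-06', '+132 days') → 2031-02-15.
Later of the two is 2031-02-15.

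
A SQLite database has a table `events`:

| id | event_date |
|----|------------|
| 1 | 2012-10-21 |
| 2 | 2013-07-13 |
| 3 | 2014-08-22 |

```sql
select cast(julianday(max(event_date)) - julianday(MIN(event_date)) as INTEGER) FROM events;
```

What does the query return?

MIN = 2012-10-21, MAX = 2014-08-22.
10 days remain in October 2012 after the 21st (31 − 21).
Full months from November 2012 through July 2014 contribute their day counts.
Then 22 days into August 2014.
Total: 10 + 30 + 31 + 31 + 28 + 31 + 30 + 31 + 30 + 31 + 31 + 30 + 31 + 30 + 31 + 31 + 28 + 31 + 30 + 31 + 30 + 31 + 22 = 670.

670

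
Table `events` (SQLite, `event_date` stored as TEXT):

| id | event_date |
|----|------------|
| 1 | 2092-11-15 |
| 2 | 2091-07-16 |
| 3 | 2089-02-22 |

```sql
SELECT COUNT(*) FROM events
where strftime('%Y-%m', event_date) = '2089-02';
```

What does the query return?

1

Rows with year-month 2089-02: 2089-02-22 → 1.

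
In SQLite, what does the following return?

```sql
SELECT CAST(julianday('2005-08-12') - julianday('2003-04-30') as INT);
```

0 days remain in April 2003 after the 30th (30 − 30).
Full months from May 2003 through July 2005 contribute their day counts.
Then 12 days into August 2005.
Total: 0 + 31 + 30 + 31 + 31 + 30 + 31 + 30 + 31 + 31 + 29 + 31 + 30 + 31 + 30 + 31 + 31 + 30 + 31 + 30 + 31 + 31 + 28 + 31 + 30 + 31 + 30 + 31 + 12 = 835.

835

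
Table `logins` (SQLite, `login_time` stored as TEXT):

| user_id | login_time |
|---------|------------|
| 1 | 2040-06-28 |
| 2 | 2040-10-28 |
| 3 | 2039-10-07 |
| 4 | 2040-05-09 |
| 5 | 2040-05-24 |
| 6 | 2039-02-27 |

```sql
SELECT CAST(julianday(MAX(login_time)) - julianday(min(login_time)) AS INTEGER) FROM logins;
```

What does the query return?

MIN = 2039-02-27, MAX = 2040-10-28.
1 day remains in February 2039 after the 27th (28 − 27).
Full months from March 2039 through September 2040 contribute their day counts.
Then 28 days into October 2040.
Total: 1 + 31 + 30 + 31 + 30 + 31 + 31 + 30 + 31 + 30 + 31 + 31 + 29 + 31 + 30 + 31 + 30 + 31 + 31 + 30 + 28 = 609.

609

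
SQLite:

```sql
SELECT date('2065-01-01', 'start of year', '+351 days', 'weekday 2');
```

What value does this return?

2065-12-22

`start of year` rewinds 2065-01-01 to 2065-01-01.
Applying '+351 days' to 2065-01-01: counting 351 days forward gives 2065-12-18.
`weekday 2` advances to the next Tuesday; 2065-12-18 is a Friday, so it moves forward to 2065-12-22.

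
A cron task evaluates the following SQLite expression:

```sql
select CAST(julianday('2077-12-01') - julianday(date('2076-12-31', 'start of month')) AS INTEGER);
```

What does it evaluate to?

365

`start of month` rewinds 2076-12-31 to 2076-12-01.
30 days remain in December 2076 after the 1st (31 − 1).
Full months from January 2077 through November 2077 contribute their day counts.
Then 1 day into December 2077.
Total: 30 + 31 + 28 + 31 + 30 + 31 + 30 + 31 + 31 + 30 + 31 + 30 + 1 = 365.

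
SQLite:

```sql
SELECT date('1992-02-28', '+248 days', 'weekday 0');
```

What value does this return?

1992-11-08

Applying '+248 days' to 1992-02-28: counting 248 days forward gives 1992-11-02.
`weekday 0` advances to the next Sunday; 1992-11-02 is a Monday, so it moves forward to 1992-11-08.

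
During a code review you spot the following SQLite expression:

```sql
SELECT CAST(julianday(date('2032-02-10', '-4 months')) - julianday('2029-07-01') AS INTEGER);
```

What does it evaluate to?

831

Adding -4 months to 2032-02-10 gives 2031-10-10.
30 days remain in July 2029 after the 1st (31 − 1).
Full months from August 2029 through September 2031 contribute their day counts.
Then 10 days into October 2031.
Total: 30 + 31 + 30 + 31 + 30 + 31 + 31 + 28 + 31 + 30 + 31 + 30 + 31 + 31 + 30 + 31 + 30 + 31 + 31 + 28 + 31 + 30 + 31 + 30 + 31 + 31 + 30 + 10 = 831.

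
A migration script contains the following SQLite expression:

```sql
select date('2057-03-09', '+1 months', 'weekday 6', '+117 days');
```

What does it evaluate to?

Adding +1 month to 2057-03-09 gives 2057-04-09.
`weekday 6` advances to the next Saturday; 2057-04-09 is a Monday, so it moves forward to 2057-04-14.
Applying '+117 days' to 2057-04-14: counting 117 days forward gives 2057-08-09.

2057-08-09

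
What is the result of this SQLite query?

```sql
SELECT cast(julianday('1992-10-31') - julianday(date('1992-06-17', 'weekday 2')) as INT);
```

`weekday 2` advances to the next Tuesday; 1992-06-17 is a Wednesday, so it moves forward to 1992-06-23.
7 days remain in June 1992 after the 23rd (30 − 23).
July 1992: 31 days.
August 1992: 31 days.
September 1992: 30 days.
Then 31 days into October 1992.
Total: 7 + 31 + 31 + 30 + 31 = 130.

130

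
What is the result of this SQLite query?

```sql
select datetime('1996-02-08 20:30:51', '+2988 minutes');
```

2988 minutes = 49h 48m; +2988 minutes from 1996-02-08 20:30:51 is 1996-02-10 22:18:51 (crosses midnight).

1996-02-10 22:18:51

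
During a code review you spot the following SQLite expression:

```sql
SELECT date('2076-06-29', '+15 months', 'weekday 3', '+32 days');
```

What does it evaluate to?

Adding +15 months to 2076-06-29 gives 2077-09-29.
`weekday 3` advances to the next Wednesday; 2077-09-29 is already a Wednesday, so it stays at 2077-09-29.
September 2077 has 30 days; 1 remain after the 29th, so 2 days reach 2077-10-01.
Advancing 30 more days within October lands on 2077-10-31.

2077-10-31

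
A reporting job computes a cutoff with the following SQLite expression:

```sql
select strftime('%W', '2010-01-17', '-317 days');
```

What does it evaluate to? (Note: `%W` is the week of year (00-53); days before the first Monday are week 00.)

First apply '-317 days': 2010-01-17 → 2009-03-06.
2009-03-06 is a Friday. SQLite's %W counts Mondays since the year started; the result is 09.

09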